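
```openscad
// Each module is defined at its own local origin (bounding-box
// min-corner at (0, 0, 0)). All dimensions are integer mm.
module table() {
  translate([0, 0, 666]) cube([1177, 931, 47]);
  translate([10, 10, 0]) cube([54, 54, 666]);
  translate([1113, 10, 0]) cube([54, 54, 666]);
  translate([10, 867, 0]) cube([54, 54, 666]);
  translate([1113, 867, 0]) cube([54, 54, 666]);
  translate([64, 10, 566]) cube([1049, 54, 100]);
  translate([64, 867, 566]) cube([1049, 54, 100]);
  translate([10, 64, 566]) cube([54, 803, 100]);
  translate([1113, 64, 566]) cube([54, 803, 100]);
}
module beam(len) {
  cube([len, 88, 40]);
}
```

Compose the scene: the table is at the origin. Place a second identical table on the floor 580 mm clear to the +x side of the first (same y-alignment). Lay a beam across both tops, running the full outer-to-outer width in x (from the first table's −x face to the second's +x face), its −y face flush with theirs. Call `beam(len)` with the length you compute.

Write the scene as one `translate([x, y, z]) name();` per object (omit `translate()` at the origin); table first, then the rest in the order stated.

table();
translate([1757, 0, 0]) table();
translate([0, 0, 713]) beam(2934);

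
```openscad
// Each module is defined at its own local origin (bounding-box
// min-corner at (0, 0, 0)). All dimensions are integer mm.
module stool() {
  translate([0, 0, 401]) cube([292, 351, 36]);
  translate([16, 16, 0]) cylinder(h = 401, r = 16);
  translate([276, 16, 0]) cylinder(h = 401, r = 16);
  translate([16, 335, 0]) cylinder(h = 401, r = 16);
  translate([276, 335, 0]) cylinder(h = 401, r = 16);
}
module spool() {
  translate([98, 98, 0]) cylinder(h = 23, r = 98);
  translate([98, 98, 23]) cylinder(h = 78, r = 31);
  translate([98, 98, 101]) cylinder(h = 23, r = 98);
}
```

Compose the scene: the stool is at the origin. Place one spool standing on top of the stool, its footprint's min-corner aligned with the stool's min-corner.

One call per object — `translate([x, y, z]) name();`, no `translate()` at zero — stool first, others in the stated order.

stool();
translate([0, 0, 437]) spool();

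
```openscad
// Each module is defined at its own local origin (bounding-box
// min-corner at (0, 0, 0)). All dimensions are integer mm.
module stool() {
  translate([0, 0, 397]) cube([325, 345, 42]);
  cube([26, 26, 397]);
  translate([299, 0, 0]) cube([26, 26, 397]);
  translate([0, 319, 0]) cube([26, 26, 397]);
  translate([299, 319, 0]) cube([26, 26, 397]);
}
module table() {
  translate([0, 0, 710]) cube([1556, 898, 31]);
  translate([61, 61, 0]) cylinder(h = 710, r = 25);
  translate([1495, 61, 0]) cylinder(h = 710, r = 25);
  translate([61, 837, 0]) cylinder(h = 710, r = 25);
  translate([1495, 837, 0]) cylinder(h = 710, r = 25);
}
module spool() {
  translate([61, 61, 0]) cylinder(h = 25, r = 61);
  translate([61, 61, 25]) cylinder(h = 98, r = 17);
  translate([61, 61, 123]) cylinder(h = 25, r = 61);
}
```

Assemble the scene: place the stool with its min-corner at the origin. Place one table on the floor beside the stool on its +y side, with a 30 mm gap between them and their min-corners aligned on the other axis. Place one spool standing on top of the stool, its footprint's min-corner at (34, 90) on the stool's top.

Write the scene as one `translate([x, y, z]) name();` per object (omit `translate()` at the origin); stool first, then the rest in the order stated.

stool();
translate([0, 375, 0]) table();
translate([34, 90, 439]) spool();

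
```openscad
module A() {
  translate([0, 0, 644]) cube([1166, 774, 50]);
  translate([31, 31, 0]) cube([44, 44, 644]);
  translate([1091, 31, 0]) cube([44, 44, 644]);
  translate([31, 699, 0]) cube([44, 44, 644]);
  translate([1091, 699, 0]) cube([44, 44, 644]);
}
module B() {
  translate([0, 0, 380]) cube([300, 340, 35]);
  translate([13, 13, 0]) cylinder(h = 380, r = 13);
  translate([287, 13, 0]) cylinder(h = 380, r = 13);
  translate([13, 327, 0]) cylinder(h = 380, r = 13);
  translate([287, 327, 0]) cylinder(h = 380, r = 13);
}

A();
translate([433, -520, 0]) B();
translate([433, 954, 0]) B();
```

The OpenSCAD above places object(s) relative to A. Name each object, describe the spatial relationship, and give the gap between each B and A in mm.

Each stool's nearest face is 180 mm from the table's bounding box.

A is a table. B is a stool. Two stools sit around the table at the −y, +y sides. The gap between each stool and the table is 180 mm.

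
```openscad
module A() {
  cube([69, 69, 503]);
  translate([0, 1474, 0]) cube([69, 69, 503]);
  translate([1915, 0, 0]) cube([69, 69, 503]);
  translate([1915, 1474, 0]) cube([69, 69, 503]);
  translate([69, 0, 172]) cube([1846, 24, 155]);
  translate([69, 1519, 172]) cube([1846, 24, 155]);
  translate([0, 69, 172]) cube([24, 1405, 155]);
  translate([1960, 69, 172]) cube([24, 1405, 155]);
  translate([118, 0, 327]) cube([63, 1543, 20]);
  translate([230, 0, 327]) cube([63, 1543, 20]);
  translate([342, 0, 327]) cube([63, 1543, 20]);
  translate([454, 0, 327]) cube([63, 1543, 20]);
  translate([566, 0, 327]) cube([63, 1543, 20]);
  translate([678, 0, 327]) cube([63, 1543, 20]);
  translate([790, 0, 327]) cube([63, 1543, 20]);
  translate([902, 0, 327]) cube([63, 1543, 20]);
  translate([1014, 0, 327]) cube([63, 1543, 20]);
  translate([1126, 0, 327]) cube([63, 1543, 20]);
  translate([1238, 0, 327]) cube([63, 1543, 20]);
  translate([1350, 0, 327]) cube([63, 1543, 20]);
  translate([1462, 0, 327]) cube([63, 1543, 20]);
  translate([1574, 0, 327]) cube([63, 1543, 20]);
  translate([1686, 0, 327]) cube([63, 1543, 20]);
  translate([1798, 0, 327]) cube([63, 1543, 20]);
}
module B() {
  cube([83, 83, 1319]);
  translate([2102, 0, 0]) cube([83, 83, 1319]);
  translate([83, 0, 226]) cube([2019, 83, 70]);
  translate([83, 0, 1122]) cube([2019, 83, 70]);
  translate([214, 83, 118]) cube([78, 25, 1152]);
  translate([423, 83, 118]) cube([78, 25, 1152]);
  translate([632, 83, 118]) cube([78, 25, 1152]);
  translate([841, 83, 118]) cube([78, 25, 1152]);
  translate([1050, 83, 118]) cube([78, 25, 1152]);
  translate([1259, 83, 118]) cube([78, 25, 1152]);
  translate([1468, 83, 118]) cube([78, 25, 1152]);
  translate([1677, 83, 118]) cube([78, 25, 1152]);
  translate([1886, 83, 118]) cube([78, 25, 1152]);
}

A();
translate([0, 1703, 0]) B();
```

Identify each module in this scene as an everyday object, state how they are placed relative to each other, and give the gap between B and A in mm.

The fence section's nearest face is 160 mm from the bed frame's +y face.

A is a bed frame. B is a fence section. The fence section is on the floor beside the bed frame on its +y side. The gap between the fence section and the bed frame is 160 mm.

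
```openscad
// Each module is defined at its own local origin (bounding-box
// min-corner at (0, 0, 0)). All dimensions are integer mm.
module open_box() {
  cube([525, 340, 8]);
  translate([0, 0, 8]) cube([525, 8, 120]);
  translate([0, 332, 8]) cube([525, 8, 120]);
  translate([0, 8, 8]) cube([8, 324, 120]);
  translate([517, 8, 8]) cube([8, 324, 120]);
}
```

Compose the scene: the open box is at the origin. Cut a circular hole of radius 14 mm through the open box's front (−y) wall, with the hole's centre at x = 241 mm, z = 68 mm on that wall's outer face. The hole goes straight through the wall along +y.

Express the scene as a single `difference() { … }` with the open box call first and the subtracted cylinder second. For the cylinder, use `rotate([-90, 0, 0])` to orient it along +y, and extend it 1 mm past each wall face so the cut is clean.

difference() {
  open_box();
  translate([241, -1, 68]) rotate([-90, 0, 0]) cylinder(h = 10, r = 14);
}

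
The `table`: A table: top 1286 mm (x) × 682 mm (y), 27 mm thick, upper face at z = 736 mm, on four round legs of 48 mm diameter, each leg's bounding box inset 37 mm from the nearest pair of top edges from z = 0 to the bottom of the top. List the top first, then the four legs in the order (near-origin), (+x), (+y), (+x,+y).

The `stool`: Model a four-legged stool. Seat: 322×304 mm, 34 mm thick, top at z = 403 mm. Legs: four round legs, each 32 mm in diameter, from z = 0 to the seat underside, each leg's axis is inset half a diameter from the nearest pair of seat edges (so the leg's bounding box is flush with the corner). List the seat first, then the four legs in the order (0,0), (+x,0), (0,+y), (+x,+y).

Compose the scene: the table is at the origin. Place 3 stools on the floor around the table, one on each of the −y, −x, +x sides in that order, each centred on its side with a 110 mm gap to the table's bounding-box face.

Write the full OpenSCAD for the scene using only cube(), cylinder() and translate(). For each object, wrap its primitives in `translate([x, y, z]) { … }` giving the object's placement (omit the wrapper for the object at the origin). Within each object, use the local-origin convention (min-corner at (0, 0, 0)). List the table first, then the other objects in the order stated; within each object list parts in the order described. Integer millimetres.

translate([0, 0, 709]) cube([1286, 682, 27]);
translate([61, 61, 0]) cylinder(h = 709, r = 24);
translate([1225, 61, 0]) cylinder(h = 709, r = 24);
translate([61, 621, 0]) cylinder(h = 709, r = 24);
translate([1225, 621, 0]) cylinder(h = 709, r = 24);
translate([482, -414, 0]) {
  translate([0, 0, 369]) cube([322, 304, 34]);
  translate([16, 16, 0]) cylinder(h = 369, r = 16);
  translate([306, 16, 0]) cylinder(h = 369, r = 16);
  translate([16, 288, 0]) cylinder(h = 369, r = 16);
  translate([306, 288, 0]) cylinder(h = 369, r = 16);
}
translate([-432, 189, 0]) {
  translate([0, 0, 369]) cube([322, 304, 34]);
  translate([16, 16, 0]) cylinder(h = 369, r = 16);
  translate([306, 16, 0]) cylinder(h = 369, r = 16);
  translate([16, 288, 0]) cylinder(h = 369, r = 16);
  translate([306, 288, 0]) cylinder(h = 369, r = 16);
}
translate([1396, 189, 0]) {
  translate([0, 0, 369]) cube([322, 304, 34]);
  translate([16, 16, 0]) cylinder(h = 369, r = 16);
  translate([306, 16, 0]) cylinder(h = 369, r = 16);
  translate([16, 288, 0]) cylinder(h = 369, r = 16);
  translate([306, 288, 0]) cylinder(h = 369, r = 16);
}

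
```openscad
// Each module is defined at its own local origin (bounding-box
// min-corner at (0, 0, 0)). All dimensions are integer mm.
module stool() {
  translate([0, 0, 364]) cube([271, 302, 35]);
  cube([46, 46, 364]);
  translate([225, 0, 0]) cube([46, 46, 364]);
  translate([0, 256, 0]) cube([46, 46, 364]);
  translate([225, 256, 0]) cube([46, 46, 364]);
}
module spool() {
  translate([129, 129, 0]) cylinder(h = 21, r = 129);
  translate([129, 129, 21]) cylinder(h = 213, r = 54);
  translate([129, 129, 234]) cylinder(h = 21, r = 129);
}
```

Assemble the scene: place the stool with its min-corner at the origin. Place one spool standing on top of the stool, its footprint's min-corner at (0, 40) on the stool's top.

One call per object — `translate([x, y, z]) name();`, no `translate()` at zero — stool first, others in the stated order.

stool();
translate([0, 40, 399]) spool();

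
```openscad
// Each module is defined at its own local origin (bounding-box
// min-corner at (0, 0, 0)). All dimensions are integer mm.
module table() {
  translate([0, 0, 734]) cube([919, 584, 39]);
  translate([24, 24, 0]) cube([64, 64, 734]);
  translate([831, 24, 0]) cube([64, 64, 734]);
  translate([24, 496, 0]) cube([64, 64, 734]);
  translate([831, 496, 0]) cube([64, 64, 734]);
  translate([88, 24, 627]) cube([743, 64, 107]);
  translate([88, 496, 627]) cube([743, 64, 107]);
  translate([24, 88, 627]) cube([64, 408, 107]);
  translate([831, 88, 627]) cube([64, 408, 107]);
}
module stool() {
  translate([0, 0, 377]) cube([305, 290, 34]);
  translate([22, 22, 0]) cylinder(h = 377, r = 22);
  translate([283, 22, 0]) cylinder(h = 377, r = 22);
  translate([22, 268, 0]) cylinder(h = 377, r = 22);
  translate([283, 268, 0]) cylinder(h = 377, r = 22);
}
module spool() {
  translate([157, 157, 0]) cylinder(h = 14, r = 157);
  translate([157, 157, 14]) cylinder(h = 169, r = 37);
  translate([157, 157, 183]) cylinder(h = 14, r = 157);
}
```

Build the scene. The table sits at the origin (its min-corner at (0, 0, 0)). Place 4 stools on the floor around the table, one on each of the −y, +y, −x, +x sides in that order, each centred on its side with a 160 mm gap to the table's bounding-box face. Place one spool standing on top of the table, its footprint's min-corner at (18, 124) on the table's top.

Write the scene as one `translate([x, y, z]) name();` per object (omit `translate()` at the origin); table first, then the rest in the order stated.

table();
translate([307, -450, 0]) stool();
translate([307, 744, 0]) stool();
translate([-465, 147, 0]) stool();
translate([1079, 147, 0]) stool();
translate([18, 124, 773]) spool();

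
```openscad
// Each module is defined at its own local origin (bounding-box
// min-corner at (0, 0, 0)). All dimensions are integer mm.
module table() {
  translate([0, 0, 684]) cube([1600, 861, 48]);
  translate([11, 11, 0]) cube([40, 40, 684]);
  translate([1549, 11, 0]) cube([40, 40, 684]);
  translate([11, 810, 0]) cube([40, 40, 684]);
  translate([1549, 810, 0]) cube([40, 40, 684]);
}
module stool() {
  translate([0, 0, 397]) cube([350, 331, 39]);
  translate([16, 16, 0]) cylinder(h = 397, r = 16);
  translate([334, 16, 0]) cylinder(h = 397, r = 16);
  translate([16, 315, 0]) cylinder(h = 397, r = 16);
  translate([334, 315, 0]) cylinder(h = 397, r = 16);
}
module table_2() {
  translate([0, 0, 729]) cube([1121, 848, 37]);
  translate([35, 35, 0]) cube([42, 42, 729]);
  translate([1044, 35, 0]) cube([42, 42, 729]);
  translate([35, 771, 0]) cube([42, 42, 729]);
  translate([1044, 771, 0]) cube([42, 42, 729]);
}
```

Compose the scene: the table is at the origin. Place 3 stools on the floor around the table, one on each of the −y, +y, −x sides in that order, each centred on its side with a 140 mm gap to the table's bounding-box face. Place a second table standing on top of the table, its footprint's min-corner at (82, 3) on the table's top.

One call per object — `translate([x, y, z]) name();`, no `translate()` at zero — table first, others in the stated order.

table();
translate([625, -471, 0]) stool();
translate([625, 1001, 0]) stool();
translate([-490, 265, 0]) stool();
translate([82, 3, 732]) table_2();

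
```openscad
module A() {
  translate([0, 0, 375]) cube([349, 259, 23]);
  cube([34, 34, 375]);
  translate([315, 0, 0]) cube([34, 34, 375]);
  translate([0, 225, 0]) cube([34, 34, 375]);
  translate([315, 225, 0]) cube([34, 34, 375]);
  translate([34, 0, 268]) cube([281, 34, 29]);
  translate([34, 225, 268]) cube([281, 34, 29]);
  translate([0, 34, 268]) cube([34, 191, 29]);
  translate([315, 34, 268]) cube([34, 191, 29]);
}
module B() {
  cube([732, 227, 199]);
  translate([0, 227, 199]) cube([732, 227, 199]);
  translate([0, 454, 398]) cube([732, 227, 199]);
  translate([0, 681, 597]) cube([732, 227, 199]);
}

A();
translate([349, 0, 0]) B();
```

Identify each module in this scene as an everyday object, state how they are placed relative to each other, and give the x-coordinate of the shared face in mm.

A is a stool. B is a staircase. The staircase is against the stool's +x side, with their −y faces flush. The x-coordinate of the shared face is 349 mm.

The stool's +x face and the staircase's −x face are both at x = 349 mm.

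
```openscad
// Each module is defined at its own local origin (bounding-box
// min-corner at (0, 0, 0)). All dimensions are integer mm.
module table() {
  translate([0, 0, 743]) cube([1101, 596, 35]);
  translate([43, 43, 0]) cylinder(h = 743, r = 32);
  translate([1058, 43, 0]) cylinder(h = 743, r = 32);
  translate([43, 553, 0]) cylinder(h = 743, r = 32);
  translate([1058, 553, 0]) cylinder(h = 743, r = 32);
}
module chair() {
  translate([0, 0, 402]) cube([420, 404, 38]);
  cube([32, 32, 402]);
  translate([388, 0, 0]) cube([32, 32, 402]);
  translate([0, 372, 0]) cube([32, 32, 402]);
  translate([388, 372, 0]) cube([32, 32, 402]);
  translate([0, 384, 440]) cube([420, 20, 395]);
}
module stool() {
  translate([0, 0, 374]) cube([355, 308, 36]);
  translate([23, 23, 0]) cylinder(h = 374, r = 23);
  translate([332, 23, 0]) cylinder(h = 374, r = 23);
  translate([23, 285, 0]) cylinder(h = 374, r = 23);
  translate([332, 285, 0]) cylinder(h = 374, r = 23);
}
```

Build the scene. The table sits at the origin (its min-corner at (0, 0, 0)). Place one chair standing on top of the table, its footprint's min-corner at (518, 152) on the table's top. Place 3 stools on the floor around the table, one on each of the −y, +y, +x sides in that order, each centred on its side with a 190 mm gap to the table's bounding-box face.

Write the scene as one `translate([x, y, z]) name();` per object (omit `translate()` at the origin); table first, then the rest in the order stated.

table();
translate([518, 152, 778]) chair();
translate([373, -498, 0]) stool();
translate([373, 786, 0]) stool();
translate([1291, 144, 0]) stool();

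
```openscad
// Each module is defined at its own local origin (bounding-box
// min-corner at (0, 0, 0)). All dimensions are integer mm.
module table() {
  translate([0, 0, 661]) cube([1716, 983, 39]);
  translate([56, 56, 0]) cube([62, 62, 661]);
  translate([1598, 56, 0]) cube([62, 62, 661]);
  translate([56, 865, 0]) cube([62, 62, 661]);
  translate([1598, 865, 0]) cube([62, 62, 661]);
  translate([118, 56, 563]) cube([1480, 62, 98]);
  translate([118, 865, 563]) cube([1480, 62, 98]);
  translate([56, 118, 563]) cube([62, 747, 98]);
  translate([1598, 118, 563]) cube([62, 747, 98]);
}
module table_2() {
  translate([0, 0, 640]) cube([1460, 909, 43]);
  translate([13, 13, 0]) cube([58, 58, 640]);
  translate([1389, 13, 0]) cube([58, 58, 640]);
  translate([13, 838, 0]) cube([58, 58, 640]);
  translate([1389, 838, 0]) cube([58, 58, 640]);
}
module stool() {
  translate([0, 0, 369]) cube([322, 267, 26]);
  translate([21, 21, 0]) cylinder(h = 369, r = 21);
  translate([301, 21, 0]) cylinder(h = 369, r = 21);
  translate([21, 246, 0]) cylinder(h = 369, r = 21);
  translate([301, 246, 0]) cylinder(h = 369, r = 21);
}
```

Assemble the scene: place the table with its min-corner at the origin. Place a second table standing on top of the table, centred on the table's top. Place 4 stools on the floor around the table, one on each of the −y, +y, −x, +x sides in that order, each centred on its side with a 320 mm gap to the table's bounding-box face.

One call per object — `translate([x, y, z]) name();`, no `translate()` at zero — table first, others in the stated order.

table();
translate([128, 37, 700]) table_2();
translate([697, -587, 0]) stool();
translate([697, 1303, 0]) stool();
translate([-642, 358, 0]) stool();
translate([2036, 358, 0]) stool();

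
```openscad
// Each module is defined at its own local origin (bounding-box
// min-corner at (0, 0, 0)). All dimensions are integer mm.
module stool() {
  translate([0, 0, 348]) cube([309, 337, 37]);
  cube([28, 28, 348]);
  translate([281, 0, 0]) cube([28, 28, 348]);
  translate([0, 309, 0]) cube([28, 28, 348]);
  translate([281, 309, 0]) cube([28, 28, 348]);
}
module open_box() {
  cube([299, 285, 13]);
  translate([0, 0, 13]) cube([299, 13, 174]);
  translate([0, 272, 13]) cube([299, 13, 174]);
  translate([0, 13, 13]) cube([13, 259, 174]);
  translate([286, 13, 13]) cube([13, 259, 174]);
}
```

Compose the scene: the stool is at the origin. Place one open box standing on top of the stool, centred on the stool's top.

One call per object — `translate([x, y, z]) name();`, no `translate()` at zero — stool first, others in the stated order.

stool();
translate([5, 26, 385]) open_box();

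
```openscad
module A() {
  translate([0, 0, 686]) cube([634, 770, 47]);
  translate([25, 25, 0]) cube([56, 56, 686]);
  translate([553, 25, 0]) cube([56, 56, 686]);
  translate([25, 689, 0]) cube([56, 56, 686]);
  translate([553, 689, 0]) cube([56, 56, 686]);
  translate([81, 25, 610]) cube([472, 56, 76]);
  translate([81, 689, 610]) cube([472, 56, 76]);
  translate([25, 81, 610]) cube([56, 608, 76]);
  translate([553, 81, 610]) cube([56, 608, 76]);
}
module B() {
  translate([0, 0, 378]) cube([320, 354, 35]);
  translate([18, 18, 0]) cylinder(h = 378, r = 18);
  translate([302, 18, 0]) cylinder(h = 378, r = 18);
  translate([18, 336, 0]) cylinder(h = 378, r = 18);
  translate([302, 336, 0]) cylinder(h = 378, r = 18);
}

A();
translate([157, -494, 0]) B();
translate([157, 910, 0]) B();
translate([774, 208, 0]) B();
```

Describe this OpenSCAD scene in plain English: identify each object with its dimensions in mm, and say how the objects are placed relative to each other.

A is a rectangular dining table. The top is 634×770×47 mm with its upper surface at z = 733 mm. It stands on four 56×56 mm square legs, each inset 25 mm from the nearest pair of top edges, running from the floor to the underside of the top. Four apron rails, 56 mm thick and 76 mm tall, run between adjacent legs with their top edges flush with the underside of the top and their outer faces flush with the legs' outer faces.

B is a four-legged stool. The seat is 320×354 mm, 35 mm thick, top at z = 413 mm. It stands on four round legs, each 36 mm in diameter, from z = 0 to the seat underside, each leg's axis is inset half a diameter from the nearest pair of seat edges (so the leg's bounding box is flush with the corner).

Three stools sit around the table at the −y, +y, +x sides.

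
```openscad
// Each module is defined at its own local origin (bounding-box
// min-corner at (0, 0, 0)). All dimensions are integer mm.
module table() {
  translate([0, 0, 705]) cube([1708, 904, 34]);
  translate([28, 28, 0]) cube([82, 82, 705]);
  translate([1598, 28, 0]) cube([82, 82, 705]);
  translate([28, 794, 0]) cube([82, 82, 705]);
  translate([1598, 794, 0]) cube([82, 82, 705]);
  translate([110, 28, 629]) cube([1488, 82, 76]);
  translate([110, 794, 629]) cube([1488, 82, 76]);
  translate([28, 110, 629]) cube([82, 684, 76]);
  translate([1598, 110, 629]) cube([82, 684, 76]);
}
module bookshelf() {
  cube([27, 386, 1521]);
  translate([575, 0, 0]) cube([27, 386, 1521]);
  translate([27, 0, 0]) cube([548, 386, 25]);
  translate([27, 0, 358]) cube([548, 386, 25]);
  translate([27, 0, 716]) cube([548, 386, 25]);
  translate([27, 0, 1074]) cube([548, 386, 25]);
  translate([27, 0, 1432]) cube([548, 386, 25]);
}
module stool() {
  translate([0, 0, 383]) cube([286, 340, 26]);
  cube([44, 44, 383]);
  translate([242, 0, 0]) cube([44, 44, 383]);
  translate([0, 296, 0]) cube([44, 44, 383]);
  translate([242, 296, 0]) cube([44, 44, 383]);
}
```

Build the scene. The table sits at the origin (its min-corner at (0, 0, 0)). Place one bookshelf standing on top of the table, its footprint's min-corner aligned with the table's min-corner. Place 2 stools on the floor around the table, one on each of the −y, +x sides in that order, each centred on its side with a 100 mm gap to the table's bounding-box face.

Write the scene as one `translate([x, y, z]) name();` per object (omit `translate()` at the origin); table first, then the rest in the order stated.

table();
translate([0, 0, 739]) bookshelf();
translate([711, -440, 0]) stool();
translate([1808, 282, 0]) stool();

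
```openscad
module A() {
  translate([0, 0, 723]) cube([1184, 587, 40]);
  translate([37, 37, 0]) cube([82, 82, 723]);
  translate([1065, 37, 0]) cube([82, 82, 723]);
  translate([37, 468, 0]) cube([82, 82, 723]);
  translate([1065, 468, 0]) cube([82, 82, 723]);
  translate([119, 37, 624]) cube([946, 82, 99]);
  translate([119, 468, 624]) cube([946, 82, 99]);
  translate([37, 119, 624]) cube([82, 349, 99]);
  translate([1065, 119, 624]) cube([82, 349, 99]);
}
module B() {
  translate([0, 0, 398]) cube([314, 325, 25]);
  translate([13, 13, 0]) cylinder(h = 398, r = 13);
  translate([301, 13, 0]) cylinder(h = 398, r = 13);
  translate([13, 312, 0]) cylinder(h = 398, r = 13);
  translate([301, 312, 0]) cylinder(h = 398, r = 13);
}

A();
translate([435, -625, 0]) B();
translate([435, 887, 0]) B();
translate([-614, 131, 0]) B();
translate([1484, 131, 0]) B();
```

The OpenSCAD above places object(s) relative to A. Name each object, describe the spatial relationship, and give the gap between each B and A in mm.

Each stool's nearest face is 300 mm from the table's bounding box.

A is a table. B is a stool. Four stools sit around the table at the −y, +y, −x, +x sides. The gap between each stool and the table is 300 mm.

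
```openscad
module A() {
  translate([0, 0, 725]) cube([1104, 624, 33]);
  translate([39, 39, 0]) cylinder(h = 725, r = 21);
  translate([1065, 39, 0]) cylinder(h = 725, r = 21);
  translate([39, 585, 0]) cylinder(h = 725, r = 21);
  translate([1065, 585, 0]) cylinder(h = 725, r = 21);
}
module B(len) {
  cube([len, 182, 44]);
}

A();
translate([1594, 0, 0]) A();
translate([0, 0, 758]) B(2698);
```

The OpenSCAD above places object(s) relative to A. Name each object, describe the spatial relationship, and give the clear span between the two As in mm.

Second table starts at x = 1594; first ends at x = 1104; clear span = 1594 − 1104 = 490 mm.

A is a table. B is a beam. A beam spans the tops of two tables. The clear span between the two tables is 490 mm.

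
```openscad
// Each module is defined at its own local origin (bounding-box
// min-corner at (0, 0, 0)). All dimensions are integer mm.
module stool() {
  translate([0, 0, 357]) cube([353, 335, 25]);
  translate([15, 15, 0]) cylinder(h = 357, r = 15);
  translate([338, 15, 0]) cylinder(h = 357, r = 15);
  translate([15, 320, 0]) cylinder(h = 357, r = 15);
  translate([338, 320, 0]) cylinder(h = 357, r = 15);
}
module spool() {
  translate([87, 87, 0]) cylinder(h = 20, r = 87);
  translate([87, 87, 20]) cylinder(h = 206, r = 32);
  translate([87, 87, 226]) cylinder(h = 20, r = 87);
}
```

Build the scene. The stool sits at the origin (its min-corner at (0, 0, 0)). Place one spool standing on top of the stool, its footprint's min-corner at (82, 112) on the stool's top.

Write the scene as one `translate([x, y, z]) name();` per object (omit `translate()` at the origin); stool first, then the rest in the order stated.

stool();
translate([82, 112, 382]) spool();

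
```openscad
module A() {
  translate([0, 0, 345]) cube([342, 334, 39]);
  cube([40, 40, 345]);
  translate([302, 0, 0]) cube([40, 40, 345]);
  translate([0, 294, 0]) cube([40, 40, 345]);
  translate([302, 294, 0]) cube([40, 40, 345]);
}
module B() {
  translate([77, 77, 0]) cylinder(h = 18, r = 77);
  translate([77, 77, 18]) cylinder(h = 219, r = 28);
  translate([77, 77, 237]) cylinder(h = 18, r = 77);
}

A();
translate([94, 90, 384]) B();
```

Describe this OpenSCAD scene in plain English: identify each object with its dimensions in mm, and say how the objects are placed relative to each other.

A is a four-legged stool. The seat is 342×334 mm, 39 mm thick, top at z = 384 mm. It stands on four square legs, each 40×40 mm in cross-section, from z = 0 to the seat underside, each flush with a corner of the seat.

B is a spool: two coaxial disc flanges of radius 77 mm and thickness 18 mm, joined by a core cylinder of radius 28 mm and height 219 mm. The lower flange rests on z = 0 and the three cylinders share a vertical axis.

The spool is on top of the stool, centred.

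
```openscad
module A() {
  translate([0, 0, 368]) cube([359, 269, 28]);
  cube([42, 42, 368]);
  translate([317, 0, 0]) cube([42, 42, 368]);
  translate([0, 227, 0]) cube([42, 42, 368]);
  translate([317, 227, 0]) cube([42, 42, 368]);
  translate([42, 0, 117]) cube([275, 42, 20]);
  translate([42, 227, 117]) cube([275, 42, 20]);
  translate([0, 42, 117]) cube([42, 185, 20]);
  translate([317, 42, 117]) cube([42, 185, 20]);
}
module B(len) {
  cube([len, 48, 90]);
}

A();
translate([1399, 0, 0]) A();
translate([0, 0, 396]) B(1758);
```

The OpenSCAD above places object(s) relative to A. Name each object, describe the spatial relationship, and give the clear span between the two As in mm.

Second stool starts at x = 1399; first ends at x = 359; clear span = 1399 − 359 = 1040 mm.

A is a stool. B is a beam. A beam spans the tops of two stools. The clear span between the two stools is 1040 mm.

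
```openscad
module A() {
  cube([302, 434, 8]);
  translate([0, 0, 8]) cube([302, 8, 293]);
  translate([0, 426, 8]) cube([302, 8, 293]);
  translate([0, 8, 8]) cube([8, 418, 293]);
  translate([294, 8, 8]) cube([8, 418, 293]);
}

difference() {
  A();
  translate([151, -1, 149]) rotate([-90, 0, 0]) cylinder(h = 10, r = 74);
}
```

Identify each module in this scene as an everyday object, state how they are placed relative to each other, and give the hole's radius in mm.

A is an open box. The open box has a circular hole through its front wall. The hole's radius is 74 mm.

The subtracted cylinder has r = 74 mm.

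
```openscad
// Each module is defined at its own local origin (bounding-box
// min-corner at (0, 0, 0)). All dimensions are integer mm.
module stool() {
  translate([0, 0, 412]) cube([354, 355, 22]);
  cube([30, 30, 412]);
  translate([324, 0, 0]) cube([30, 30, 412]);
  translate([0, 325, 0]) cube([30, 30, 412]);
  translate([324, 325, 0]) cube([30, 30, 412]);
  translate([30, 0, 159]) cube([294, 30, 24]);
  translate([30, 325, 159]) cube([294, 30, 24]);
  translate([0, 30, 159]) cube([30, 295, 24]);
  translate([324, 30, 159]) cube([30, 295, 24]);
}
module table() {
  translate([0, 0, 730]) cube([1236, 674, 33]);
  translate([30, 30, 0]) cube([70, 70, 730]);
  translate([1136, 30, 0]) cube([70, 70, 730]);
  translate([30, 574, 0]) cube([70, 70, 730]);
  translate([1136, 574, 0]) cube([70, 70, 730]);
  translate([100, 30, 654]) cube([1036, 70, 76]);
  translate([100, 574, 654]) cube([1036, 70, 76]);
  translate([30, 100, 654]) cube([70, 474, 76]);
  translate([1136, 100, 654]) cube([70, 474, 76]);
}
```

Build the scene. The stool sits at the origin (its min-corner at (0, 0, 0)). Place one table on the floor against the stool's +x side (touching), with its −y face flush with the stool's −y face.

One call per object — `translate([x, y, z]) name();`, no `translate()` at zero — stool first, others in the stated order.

stool();
translate([354, 0, 0]) table();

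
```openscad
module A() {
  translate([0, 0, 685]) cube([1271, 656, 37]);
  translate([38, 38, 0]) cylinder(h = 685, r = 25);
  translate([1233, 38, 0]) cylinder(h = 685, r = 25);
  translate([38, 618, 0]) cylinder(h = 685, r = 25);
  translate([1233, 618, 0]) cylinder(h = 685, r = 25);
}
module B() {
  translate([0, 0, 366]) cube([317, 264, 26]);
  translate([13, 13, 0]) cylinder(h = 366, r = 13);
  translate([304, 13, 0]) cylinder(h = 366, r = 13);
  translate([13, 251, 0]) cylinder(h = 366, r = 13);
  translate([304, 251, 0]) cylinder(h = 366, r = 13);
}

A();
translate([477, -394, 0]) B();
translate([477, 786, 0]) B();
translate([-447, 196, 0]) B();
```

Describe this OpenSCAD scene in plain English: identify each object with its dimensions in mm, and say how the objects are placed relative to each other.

A is a table with a 1271×656 mm rectangular top, 37 mm thick, top surface at z = 722 mm, supported by four round legs of 50 mm diameter, each leg's bounding box inset 13 mm from the nearest pair of top edges, running from the floor.

B is a four-legged stool. The seat is 317×264 mm, 26 mm thick, top at z = 392 mm. It stands on four round legs, each 26 mm in diameter, from z = 0 to the seat underside, each leg's axis is inset half a diameter from the nearest pair of seat edges (so the leg's bounding box is flush with the corner).

Three stools sit around the table at the −y, +y, −x sides.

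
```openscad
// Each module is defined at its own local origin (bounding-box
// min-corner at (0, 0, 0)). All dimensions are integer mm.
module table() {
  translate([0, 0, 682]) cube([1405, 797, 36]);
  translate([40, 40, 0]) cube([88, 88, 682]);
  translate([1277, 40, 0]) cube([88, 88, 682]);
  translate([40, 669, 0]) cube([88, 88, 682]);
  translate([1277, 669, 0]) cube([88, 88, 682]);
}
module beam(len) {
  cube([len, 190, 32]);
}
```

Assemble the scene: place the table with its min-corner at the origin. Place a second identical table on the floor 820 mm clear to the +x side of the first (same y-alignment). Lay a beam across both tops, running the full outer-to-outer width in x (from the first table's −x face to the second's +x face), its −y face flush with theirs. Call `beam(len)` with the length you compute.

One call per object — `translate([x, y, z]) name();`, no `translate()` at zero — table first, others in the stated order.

table();
translate([2225, 0, 0]) table();
translate([0, 0, 718]) beam(3630);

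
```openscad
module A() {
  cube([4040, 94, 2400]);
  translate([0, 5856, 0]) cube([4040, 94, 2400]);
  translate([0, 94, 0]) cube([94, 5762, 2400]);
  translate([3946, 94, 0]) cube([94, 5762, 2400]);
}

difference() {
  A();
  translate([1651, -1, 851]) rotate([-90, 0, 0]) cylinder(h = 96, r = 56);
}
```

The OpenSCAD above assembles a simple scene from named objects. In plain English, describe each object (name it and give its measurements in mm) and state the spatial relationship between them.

A is the wall frame of a small rectangular building: four walls, each 2400 mm tall and 94 mm thick, enclosing a footprint 4040 mm (x) by 5950 mm (y) outside-to-outside, with no floor or roof. The front and back walls (the −y and +y sides) span the full width; the two side walls fit between them.

The house frame has a circular hole of radius 56 mm through its front wall, centred at (x = 1651, z = 851).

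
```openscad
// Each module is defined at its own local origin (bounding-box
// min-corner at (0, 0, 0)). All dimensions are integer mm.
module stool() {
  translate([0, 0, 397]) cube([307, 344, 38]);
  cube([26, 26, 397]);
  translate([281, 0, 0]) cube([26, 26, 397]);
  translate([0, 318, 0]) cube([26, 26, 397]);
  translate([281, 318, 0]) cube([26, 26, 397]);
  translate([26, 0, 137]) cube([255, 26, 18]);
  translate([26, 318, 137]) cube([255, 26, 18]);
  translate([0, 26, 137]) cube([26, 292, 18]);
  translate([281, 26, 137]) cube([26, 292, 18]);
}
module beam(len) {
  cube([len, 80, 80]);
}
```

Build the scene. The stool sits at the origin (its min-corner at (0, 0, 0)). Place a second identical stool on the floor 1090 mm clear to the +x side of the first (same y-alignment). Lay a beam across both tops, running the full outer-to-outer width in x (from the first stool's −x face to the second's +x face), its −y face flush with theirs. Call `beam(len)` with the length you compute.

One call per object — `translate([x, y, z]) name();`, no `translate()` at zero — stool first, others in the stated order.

stool();
translate([1397, 0, 0]) stool();
translate([0, 0, 435]) beam(1704);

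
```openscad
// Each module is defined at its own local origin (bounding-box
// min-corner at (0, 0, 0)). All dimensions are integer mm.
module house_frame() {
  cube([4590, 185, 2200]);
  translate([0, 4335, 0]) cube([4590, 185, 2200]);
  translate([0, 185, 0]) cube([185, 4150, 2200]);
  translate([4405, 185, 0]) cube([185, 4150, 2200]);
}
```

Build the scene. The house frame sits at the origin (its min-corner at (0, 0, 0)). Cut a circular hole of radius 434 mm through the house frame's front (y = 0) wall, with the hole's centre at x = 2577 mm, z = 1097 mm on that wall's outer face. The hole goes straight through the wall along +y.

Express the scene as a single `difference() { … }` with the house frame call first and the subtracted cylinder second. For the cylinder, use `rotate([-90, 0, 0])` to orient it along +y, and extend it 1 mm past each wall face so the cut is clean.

difference() {
  house_frame();
  translate([2577, -1, 1097]) rotate([-90, 0, 0]) cylinder(h = 187, r = 434);
}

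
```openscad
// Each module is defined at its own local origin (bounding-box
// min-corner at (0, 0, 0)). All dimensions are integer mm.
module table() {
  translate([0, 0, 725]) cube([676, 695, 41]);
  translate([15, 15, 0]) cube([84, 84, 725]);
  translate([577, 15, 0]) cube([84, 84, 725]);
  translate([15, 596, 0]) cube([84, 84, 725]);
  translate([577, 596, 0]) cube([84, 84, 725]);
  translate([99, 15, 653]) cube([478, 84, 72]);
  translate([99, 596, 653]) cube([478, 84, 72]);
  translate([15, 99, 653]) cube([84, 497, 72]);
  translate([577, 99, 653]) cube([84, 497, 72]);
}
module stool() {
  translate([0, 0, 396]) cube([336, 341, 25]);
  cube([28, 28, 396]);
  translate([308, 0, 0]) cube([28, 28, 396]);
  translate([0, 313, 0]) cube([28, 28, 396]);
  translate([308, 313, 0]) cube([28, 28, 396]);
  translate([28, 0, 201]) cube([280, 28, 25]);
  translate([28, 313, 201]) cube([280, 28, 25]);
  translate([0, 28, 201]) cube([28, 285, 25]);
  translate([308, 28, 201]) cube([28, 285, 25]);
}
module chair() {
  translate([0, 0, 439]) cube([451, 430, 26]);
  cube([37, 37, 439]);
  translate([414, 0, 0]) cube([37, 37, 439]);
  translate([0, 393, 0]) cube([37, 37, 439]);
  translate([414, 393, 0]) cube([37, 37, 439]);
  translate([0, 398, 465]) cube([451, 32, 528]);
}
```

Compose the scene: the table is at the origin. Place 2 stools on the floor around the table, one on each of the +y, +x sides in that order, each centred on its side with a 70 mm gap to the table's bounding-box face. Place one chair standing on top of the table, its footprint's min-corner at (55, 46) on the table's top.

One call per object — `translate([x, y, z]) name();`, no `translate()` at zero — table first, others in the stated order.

table();
translate([170, 765, 0]) stool();
translate([746, 177, 0]) stool();
translate([55, 46, 766]) chair();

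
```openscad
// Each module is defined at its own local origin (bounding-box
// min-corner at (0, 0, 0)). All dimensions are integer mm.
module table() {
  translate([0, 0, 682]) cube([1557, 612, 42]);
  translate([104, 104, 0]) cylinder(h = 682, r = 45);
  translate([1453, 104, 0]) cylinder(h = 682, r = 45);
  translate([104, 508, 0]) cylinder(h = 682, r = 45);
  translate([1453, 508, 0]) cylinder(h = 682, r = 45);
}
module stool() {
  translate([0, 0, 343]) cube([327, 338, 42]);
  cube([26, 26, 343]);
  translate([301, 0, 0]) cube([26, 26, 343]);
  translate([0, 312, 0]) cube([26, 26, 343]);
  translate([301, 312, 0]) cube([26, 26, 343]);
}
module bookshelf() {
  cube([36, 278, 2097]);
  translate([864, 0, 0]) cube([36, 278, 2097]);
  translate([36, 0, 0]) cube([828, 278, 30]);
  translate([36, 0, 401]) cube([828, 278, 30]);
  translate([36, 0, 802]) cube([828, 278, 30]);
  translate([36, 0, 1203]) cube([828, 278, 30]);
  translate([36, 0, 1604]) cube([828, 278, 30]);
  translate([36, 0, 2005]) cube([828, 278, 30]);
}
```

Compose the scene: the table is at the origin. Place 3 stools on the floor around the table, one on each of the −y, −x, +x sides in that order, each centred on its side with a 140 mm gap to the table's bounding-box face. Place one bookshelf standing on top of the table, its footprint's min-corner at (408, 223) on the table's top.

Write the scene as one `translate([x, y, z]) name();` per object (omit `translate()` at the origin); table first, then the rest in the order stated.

table();
translate([615, -478, 0]) stool();
translate([-467, 137, 0]) stool();
translate([1697, 137, 0]) stool();
translate([408, 223, 724]) bookshelf();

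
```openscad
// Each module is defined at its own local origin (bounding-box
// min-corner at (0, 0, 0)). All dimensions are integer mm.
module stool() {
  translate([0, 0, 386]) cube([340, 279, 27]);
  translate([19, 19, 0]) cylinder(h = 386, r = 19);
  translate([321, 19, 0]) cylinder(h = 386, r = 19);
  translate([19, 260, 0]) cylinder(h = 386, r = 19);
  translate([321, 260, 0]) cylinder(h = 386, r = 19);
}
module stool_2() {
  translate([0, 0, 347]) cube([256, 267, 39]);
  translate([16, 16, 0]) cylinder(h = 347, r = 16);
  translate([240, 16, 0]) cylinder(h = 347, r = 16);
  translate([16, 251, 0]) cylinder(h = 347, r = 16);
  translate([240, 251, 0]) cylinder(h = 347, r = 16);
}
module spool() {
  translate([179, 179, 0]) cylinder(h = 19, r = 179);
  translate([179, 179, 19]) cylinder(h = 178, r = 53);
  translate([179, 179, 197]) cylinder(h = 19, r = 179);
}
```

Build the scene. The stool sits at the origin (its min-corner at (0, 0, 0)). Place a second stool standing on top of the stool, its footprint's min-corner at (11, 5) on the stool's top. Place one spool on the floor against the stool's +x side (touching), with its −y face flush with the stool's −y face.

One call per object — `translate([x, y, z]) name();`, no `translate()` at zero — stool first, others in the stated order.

stool();
translate([11, 5, 413]) stool_2();
translate([340, 0, 0]) spool();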